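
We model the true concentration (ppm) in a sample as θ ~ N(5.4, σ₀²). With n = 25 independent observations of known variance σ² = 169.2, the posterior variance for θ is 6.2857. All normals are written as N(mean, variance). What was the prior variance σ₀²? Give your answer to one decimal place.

σ₀² = 88.2

For the Normal–Normal model with known σ², precisions add: τ_n = τ₀ + n/σ².
So 1/σ₀² = 1/6.2857 − 25/169.2 = 0.159091 − 0.147754 = 0.011337.
Hence σ₀² = 1/0.011337 ≈ 88.2.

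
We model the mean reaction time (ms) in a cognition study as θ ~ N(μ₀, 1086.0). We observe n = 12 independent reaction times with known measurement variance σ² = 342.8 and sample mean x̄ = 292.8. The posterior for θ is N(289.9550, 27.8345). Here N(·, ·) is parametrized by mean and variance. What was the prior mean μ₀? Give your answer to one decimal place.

The posterior mean is a precision-weighted average: μ_n = (τ₀μ₀ + τ_data·x̄)/(τ₀+τ_data), with τ₀=1/σ₀² and τ_data=n/σ².
Here τ₀ = 1/1086.0 = 0.000921 and τ_data = 12/342.8 = 0.035006, so τ_n = 0.035927.
Rearranging for μ₀: μ₀ = (μ_n·τ_n − τ_data·x̄)/τ₀ = (289.9550·0.035927 − 0.035006·292.8) / 0.000921 = 0.167456/0.000921 ≈ 181.8.

μ₀ = 181.8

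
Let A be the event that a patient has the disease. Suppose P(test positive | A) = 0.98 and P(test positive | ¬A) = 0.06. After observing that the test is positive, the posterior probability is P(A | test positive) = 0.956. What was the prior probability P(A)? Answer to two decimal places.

In odds form, posterior odds = prior odds × likelihood ratio, so prior odds = posterior odds ÷ LR.
Posterior odds = 0.956/(1−0.956) = 21.7273. LR = 0.98/0.06 = 16.3333.
Prior odds = 21.7273/16.3333 = 1.3302, so P(A) = 1.3302/(1+1.3302) ≈ 0.57.

P(A) = 0.57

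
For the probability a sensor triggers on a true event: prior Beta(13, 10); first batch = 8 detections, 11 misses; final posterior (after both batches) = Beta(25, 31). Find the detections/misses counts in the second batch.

Sequential conjugate updates are equivalent to a single update on the pooled data, so total successes = posterior α − prior α and total failures = posterior β − prior β.
Total across both batches: 25−13=12 detections, 31−10=21 misses.
Subtract the first batch: 12−8=4 detections and 21−11=10 misses.

4 detections and 10 misses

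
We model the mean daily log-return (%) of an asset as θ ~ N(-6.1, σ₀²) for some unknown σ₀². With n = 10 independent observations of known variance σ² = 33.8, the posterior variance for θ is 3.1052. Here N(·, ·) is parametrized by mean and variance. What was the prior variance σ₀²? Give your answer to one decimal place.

σ₀² = 38.2

Posterior precision equals prior precision plus data precision: 1/σ_n² = 1/σ₀² + n/σ².
So 1/σ₀² = 1/3.1052 − 10/33.8 = 0.322040 − 0.295858 = 0.026182.
Hence σ₀² = 1/0.026182 ≈ 38.2.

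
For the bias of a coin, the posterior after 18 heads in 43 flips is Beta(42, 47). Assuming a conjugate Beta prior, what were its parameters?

A Beta(a, b) prior with s successes and f failures in binomial data gives a Beta(a+s, b+f) posterior.
So a = 42 − 18 = 24 and b = 47 − 25 = 22.

Beta(24, 22)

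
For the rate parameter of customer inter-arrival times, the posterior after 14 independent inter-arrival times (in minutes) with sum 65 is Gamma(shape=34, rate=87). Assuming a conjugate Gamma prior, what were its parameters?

Gamma(shape=20, rate=22)

Gamma–exponential conjugacy: posterior shape = α + n, posterior rate = β + Σtᵢ.
So α = 34 − 14 = 20 and β = 87 − 65 = 22.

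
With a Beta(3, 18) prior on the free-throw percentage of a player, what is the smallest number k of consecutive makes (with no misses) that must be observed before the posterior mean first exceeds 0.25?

k = 4

After k makes and 0 misses the posterior is Beta(3+k, 18), with mean (3+k)/(3+18+k).
Set (3+k)/(21+k) > 0.25 and solve: k > (0.25·21 − 3)/(1 − 0.25) = 3.000.
The smallest integer exceeding 3.000 is 4.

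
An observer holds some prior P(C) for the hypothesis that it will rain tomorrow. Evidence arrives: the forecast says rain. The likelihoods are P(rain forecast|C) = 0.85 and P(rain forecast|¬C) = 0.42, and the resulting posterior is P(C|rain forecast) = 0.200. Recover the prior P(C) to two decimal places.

P(C) = 0.11

Bayes' rule in odds form gives O(C|E) = O(C)·[P(E|C)/P(E|¬C)], hence O(C) = O(C|E)/LR.
Posterior odds = 0.200/(1−0.200) = 0.2500. LR = 0.85/0.42 = 2.0238.
Prior odds = 0.2500/2.0238 = 0.1235, so P(C) = 0.1235/(1+0.1235) ≈ 0.11.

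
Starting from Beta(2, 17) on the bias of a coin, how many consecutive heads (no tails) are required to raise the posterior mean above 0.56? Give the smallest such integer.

k = 20

After k heads and 0 tails the posterior is Beta(2+k, 17), with mean (2+k)/(2+17+k).
Set (2+k)/(19+k) > 0.56 and solve: k > (0.56·19 − 2)/(1 − 0.56) = 19.636.
The smallest integer exceeding 19.636 is 20.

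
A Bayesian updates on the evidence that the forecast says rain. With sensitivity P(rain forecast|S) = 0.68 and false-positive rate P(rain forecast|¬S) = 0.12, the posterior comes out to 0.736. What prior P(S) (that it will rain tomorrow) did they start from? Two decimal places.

In odds form, posterior odds = prior odds × likelihood ratio, so prior odds = posterior odds ÷ LR.
Posterior odds = 0.736/(1−0.736) = 2.7879. LR = 0.68/0.12 = 5.6667.
Prior odds = 2.7879/5.6667 = 0.4920, so P(S) = 0.4920/(1+0.4920) ≈ 0.33.

P(S) = 0.33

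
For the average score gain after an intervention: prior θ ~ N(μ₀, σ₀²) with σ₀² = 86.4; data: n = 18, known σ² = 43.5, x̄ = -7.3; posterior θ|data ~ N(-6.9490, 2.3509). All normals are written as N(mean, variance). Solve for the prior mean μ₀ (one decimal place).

μ₀ = 5.6

The posterior mean is a precision-weighted average: μ_n = (τ₀μ₀ + τ_data·x̄)/(τ₀+τ_data), with τ₀=1/σ₀² and τ_data=n/σ².
Here τ₀ = 1/86.4 = 0.011574 and τ_data = 18/43.5 = 0.413793, so τ_n = 0.425367.
Rearranging for μ₀: μ₀ = (μ_n·τ_n − τ_data·x̄)/τ₀ = (-6.9490·0.425367 − 0.413793·-7.3) / 0.011574 = 0.064814/0.011574 ≈ 5.6.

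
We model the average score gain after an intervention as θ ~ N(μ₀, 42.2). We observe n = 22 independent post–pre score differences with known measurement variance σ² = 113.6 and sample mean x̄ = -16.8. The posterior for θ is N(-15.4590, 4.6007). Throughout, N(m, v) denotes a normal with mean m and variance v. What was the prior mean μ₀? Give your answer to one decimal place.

The posterior mean is a precision-weighted average: μ_n = (τ₀μ₀ + τ_data·x̄)/(τ₀+τ_data), with τ₀=1/σ₀² and τ_data=n/σ².
Here τ₀ = 1/42.2 = 0.023697 and τ_data = 22/113.6 = 0.193662, so τ_n = 0.217359.
Rearranging for μ₀: μ₀ = (μ_n·τ_n − τ_data·x̄)/τ₀ = (-15.4590·0.217359 − 0.193662·-16.8) / 0.023697 = -0.106631/0.023697 ≈ -4.5.

μ₀ = -4.5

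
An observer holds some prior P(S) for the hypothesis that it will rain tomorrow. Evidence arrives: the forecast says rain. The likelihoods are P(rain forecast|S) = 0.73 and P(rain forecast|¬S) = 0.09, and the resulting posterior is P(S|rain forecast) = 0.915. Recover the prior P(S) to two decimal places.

P(S) = 0.57

In odds form, posterior odds = prior odds × likelihood ratio, so prior odds = posterior odds ÷ LR.
Posterior odds = 0.915/(1−0.915) = 10.7647. LR = 0.73/0.09 = 8.1111.
Prior odds = 10.7647/8.1111 = 1.3272, so P(S) = 1.3272/(1+1.3272) ≈ 0.57.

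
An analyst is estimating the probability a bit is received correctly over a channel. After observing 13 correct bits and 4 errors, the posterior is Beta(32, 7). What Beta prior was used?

Beta(19, 3)

A Beta(a, b) prior with s successes and f failures in binomial data gives a Beta(a+s, b+f) posterior.
So a = 32 − 13 = 19 and b = 7 − 4 = 3.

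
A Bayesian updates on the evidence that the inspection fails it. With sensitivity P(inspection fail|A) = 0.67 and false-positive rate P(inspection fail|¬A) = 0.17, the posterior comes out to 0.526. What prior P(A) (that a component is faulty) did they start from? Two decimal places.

P(A) = 0.22

In odds form, posterior odds = prior odds × likelihood ratio, so prior odds = posterior odds ÷ LR.
Posterior odds = 0.526/(1−0.526) = 1.1097. LR = 0.67/0.17 = 3.9412.
Prior odds = 1.1097/3.9412 = 0.2816, so P(A) = 0.2816/(1+0.2816) ≈ 0.22.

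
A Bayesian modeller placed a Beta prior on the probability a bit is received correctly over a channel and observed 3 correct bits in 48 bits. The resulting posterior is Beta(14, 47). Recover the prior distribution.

Beta(11, 2)

Under Beta–binomial conjugacy the posterior parameters are (α+s, β+f).
Subtract the data counts: 14−3=11, 47−45=2.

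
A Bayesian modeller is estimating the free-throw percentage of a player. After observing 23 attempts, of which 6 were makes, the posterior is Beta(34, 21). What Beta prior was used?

Beta(28, 4)

Beta is conjugate to the binomial likelihood: posterior = Beta(a+s, b+f).
Subtract the data counts: 34−6=28, 21−17=4.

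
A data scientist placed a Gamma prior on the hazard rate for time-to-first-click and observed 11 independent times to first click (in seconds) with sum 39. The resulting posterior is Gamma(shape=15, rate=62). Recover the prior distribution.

Gamma–exponential conjugacy: posterior shape = α + n, posterior rate = β + Σtᵢ.
So α = 15 − 11 = 4 and β = 62 − 39 = 23.

Gamma(shape=4, rate=23)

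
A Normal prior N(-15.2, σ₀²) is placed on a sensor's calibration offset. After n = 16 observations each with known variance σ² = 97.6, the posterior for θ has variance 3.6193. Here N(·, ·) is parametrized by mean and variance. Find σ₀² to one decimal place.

σ₀² = 8.9

For the Normal–Normal model with known σ², precisions add: τ_n = τ₀ + n/σ².
So 1/σ₀² = 1/3.6193 − 16/97.6 = 0.276297 − 0.163934 = 0.112363.
Hence σ₀² = 1/0.112363 ≈ 8.9.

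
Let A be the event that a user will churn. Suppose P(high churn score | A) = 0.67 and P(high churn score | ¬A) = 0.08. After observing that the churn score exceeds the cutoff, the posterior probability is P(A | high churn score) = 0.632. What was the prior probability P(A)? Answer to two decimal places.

P(A) = 0.17

Bayes' rule in odds form gives O(A|E) = O(A)·[P(E|A)/P(E|¬A)], hence O(A) = O(A|E)/LR.
Posterior odds = 0.632/(1−0.632) = 1.7174. LR = 0.67/0.08 = 8.3750.
Prior odds = 1.7174/8.3750 = 0.2051, so P(A) = 0.2051/(1+0.2051) ≈ 0.17.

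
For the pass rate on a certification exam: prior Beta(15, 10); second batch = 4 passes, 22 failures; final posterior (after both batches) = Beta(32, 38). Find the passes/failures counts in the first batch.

13 passes and 6 failures

Sequential conjugate updates are equivalent to a single update on the pooled data, so total successes = posterior α − prior α and total failures = posterior β − prior β.
Total across both batches: 32−15=17 passes, 38−10=28 failures.
Subtract the second batch: 17−4=13 passes and 28−22=6 failures.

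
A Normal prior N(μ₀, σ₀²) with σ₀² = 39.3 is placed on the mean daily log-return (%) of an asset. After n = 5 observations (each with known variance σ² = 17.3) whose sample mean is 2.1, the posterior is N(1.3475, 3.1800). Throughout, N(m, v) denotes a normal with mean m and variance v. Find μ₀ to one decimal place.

μ₀ = -7.2

The posterior mean is a precision-weighted average: μ_n = (τ₀μ₀ + τ_data·x̄)/(τ₀+τ_data), with τ₀=1/σ₀² and τ_data=n/σ².
Here τ₀ = 1/39.3 = 0.025445 and τ_data = 5/17.3 = 0.289017, so τ_n = 0.314462.
Rearranging for μ₀: μ₀ = (μ_n·τ_n − τ_data·x̄)/τ₀ = (1.3475·0.314462 − 0.289017·2.1) / 0.025445 = -0.183198/0.025445 ≈ -7.2.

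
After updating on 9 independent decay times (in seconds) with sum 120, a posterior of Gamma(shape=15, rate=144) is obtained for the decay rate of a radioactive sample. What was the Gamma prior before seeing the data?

Gamma(shape=6, rate=24)

Gamma–exponential conjugacy: posterior shape = α + n, posterior rate = β + Σtᵢ.
So α = 15 − 9 = 6 and β = 144 − 120 = 24.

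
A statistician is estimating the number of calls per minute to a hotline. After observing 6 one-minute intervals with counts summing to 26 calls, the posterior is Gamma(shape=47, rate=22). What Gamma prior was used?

A Gamma(α, β) prior (rate parametrization) on a Poisson rate with n observations summing to S gives posterior Gamma(α+S, β+n).
So α = 47 − 26 = 21 and β = 22 − 6 = 16.

Gamma(shape=21, rate=16)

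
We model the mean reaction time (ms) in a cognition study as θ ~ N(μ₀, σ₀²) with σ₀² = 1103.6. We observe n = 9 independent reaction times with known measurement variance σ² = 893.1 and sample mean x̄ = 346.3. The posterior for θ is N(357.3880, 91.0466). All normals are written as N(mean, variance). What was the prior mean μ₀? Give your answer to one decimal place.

The posterior mean is a precision-weighted average: μ_n = (τ₀μ₀ + τ_data·x̄)/(τ₀+τ_data), with τ₀=1/σ₀² and τ_data=n/σ².
Here τ₀ = 1/1103.6 = 0.000906 and τ_data = 9/893.1 = 0.010077, so τ_n = 0.010983.
Rearranging for μ₀: μ₀ = (μ_n·τ_n − τ_data·x̄)/τ₀ = (357.3880·0.010983 − 0.010077·346.3) / 0.000906 = 0.435527/0.000906 ≈ 480.7.

μ₀ = 480.7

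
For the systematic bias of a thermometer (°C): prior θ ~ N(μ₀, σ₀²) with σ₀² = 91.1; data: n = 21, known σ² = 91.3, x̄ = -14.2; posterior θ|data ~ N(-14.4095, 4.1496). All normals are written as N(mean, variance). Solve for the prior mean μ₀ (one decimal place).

The posterior mean is a precision-weighted average: μ_n = (τ₀μ₀ + τ_data·x̄)/(τ₀+τ_data), with τ₀=1/σ₀² and τ_data=n/σ².
Here τ₀ = 1/91.1 = 0.010977 and τ_data = 21/91.3 = 0.230011, so τ_n = 0.240988.
Rearranging for μ₀: μ₀ = (μ_n·τ_n − τ_data·x̄)/τ₀ = (-14.4095·0.240988 − 0.230011·-14.2) / 0.010977 = -0.206360/0.010977 ≈ -18.8.

μ₀ = -18.8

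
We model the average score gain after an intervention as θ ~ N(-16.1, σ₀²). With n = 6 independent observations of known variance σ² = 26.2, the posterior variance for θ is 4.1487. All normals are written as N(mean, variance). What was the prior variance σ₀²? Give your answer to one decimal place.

For the Normal–Normal model with known σ², precisions add: τ_n = τ₀ + n/σ².
So 1/σ₀² = 1/4.1487 − 6/26.2 = 0.241039 − 0.229008 = 0.012031.
Hence σ₀² = 1/0.012031 ≈ 83.1.

σ₀² = 83.1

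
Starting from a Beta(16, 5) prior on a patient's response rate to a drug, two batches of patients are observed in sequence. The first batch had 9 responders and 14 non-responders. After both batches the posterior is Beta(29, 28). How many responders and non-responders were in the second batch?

4 responders and 9 non-responders

Because Beta–binomial updating is additive in the counts, the combined data contributed (α_post−α_prior, β_post−β_prior) successes and failures.
Total across both batches: 29−16=13 responders, 28−5=23 non-responders.
Subtract the first batch: 13−9=4 responders and 23−14=9 non-responders.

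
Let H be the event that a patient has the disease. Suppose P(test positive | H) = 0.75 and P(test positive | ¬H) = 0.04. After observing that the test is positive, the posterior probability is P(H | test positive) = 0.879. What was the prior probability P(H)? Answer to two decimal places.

P(H) = 0.28

In odds form, posterior odds = prior odds × likelihood ratio, so prior odds = posterior odds ÷ LR.
Posterior odds = 0.879/(1−0.879) = 7.2645. LR = 0.75/0.04 = 18.7500.
Prior odds = 7.2645/18.7500 = 0.3874, so P(H) = 0.3874/(1+0.3874) ≈ 0.28.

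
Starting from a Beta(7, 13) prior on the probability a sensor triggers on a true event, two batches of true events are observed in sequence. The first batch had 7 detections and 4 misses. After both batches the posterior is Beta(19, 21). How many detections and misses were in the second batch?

5 detections and 4 misses

Sequential conjugate updates are equivalent to a single update on the pooled data, so total successes = posterior α − prior α and total failures = posterior β − prior β.
Total across both batches: 19−7=12 detections, 21−13=8 misses.
Subtract the first batch: 12−7=5 detections and 8−4=4 misses.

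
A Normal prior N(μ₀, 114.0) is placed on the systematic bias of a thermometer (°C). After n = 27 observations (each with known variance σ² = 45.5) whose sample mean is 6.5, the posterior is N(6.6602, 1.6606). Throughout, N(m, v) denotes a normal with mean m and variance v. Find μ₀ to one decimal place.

μ₀ = 17.5

With known observation variance, the Normal–Normal posterior has precision τ_n = τ₀ + n/σ² and mean μ_n = (τ₀μ₀ + (n/σ²)x̄)/τ_n.
Here τ₀ = 1/114.0 = 0.008772 and τ_data = 27/45.5 = 0.593407, so τ_n = 0.602179.
Rearranging for μ₀: μ₀ = (μ_n·τ_n − τ_data·x̄)/τ₀ = (6.6602·0.602179 − 0.593407·6.5) / 0.008772 = 0.153487/0.008772 ≈ 17.5.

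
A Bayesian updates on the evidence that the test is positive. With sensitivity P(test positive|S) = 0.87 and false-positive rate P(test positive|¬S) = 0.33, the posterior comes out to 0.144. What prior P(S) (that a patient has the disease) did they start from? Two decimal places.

P(S) = 0.06

Bayes' rule in odds form gives O(S|E) = O(S)·[P(E|S)/P(E|¬S)], hence O(S) = O(S|E)/LR.
Posterior odds = 0.144/(1−0.144) = 0.1682. LR = 0.87/0.33 = 2.6364.
Prior odds = 0.1682/2.6364 = 0.0638, so P(S) = 0.0638/(1+0.0638) ≈ 0.06.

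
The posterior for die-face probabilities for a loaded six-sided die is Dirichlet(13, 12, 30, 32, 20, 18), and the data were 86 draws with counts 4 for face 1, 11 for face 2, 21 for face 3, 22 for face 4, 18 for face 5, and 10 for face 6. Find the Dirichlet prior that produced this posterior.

Dirichlet(9, 1, 9, 10, 2, 8)

For a Dirichlet(α) prior with multinomial counts c, the posterior is Dirichlet(α + c) componentwise.
Subtract each count from the matching posterior parameter: 13−4=9, 12−11=1, 30−21=9, 32−22=10, 20−18=2, 18−10=8.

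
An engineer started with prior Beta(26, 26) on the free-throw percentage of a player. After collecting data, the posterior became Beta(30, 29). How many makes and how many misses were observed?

4 makes and 3 misses

A Beta(a, b) prior with s successes and f failures in binomial data gives a Beta(a+s, b+f) posterior.
Match parameters: s=30−26=4, f=29−26=3.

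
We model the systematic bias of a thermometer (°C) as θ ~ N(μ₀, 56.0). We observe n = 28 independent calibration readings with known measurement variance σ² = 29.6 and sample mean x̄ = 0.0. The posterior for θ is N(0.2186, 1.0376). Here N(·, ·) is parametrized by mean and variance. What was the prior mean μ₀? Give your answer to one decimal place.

μ₀ = 11.8

With known observation variance, the Normal–Normal posterior has precision τ_n = τ₀ + n/σ² and mean μ_n = (τ₀μ₀ + (n/σ²)x̄)/τ_n.
Here τ₀ = 1/56.0 = 0.017857 and τ_data = 28/29.6 = 0.945946, so τ_n = 0.963803.
Rearranging for μ₀: μ₀ = (μ_n·τ_n − τ_data·x̄)/τ₀ = (0.2186·0.963803 − 0.945946·0.0) / 0.017857 = 0.210687/0.017857 ≈ 11.8.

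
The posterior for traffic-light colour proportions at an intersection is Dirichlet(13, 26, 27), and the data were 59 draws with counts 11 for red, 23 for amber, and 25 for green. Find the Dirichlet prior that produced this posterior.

Dirichlet(2, 3, 2)

For a Dirichlet(α) prior with multinomial counts c, the posterior is Dirichlet(α + c) componentwise.
Subtract each count from the matching posterior parameter: 13−11=2, 26−23=3, 27−25=2.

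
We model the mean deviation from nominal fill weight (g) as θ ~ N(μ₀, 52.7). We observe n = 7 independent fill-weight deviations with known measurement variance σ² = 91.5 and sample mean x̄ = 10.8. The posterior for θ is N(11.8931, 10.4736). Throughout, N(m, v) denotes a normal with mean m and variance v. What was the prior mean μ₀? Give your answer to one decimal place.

The posterior mean is a precision-weighted average: μ_n = (τ₀μ₀ + τ_data·x̄)/(τ₀+τ_data), with τ₀=1/σ₀² and τ_data=n/σ².
Here τ₀ = 1/52.7 = 0.018975 and τ_data = 7/91.5 = 0.076503, so τ_n = 0.095478.
Rearranging for μ₀: μ₀ = (μ_n·τ_n − τ_data·x̄)/τ₀ = (11.8931·0.095478 − 0.076503·10.8) / 0.018975 = 0.309297/0.018975 ≈ 16.3.

μ₀ = 16.3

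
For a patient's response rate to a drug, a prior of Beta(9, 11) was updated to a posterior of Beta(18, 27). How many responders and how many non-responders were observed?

Under Beta–binomial conjugacy the posterior parameters are (α+s, β+f).
So s = 18 − 9 = 9 and f = 27 − 11 = 16.

9 responders and 16 non-responders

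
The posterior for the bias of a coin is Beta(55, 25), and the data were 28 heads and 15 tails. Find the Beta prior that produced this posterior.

Beta(27, 10)

A Beta(α, β) prior with s successes and f failures in binomial data gives a Beta(α+s, β+f) posterior.
So α = 55 − 28 = 27 and β = 25 − 15 = 10.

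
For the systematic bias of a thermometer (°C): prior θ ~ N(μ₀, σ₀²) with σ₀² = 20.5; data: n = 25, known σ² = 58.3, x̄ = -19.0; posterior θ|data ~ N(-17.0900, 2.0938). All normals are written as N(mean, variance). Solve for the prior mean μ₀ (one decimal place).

μ₀ = -0.3

The posterior mean is a precision-weighted average: μ_n = (τ₀μ₀ + τ_data·x̄)/(τ₀+τ_data), with τ₀=1/σ₀² and τ_data=n/σ².
Here τ₀ = 1/20.5 = 0.048780 and τ_data = 25/58.3 = 0.428816, so τ_n = 0.477596.
Rearranging for μ₀: μ₀ = (μ_n·τ_n − τ_data·x̄)/τ₀ = (-17.0900·0.477596 − 0.428816·-19.0) / 0.048780 = -0.014612/0.048780 ≈ -0.3.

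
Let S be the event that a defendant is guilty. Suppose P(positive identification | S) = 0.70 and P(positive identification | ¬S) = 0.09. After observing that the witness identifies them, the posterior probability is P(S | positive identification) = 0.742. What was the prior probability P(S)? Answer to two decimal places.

Bayes' rule in odds form gives O(S|E) = O(S)·[P(E|S)/P(E|¬S)], hence O(S) = O(S|E)/LR.
Posterior odds = 0.742/(1−0.742) = 2.8760. LR = 0.70/0.09 = 7.7778.
Prior odds = 2.8760/7.7778 = 0.3698, so P(S) = 0.3698/(1+0.3698) ≈ 0.27.

P(S) = 0.27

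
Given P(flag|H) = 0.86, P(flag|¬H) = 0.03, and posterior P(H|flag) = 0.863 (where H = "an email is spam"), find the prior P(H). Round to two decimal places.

Bayes' rule in odds form gives O(H|E) = O(H)·[P(E|H)/P(E|¬H)], hence O(H) = O(H|E)/LR.
Posterior odds = 0.863/(1−0.863) = 6.2993. LR = 0.86/0.03 = 28.6667.
Prior odds = 6.2993/28.6667 = 0.2197, so P(H) = 0.2197/(1+0.2197) ≈ 0.18.

P(H) = 0.18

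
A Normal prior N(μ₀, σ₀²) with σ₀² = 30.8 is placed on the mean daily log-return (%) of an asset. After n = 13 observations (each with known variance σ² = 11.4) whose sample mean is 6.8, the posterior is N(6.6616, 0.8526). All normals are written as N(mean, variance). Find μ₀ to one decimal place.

μ₀ = 1.8

With known observation variance, the Normal–Normal posterior has precision τ_n = τ₀ + n/σ² and mean μ_n = (τ₀μ₀ + (n/σ²)x̄)/τ_n.
Here τ₀ = 1/30.8 = 0.032468 and τ_data = 13/11.4 = 1.140351, so τ_n = 1.172819.
Rearranging for μ₀: μ₀ = (μ_n·τ_n − τ_data·x̄)/τ₀ = (6.6616·1.172819 − 1.140351·6.8) / 0.032468 = 0.058464/0.032468 ≈ 1.8.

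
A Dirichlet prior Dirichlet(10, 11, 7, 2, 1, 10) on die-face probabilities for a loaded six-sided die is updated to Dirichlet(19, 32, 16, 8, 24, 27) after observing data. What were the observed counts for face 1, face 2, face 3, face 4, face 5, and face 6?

For a Dirichlet(α) prior with multinomial counts c, the posterior is Dirichlet(α + c) componentwise.
Counts are posterior − prior componentwise: 19−10=9, 32−11=21, 16−7=9, 8−2=6, 24−1=23, 27−10=17.

counts (9, 21, 9, 6, 23, 17)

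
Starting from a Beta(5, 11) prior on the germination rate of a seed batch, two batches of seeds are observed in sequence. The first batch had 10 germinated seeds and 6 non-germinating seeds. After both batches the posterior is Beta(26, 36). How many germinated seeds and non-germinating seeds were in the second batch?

11 germinated seeds and 19 non-germinating seeds

Sequential conjugate updates are equivalent to a single update on the pooled data, so total successes = posterior α − prior α and total failures = posterior β − prior β.
Total across both batches: 26−5=21 germinated seeds, 36−11=25 non-germinating seeds.
Subtract the first batch: 21−10=11 germinated seeds and 25−6=19 non-germinating seeds.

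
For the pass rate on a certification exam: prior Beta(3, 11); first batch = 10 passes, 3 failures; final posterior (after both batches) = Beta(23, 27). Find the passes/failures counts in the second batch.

10 passes and 13 failures

Because Beta–binomial updating is additive in the counts, the combined data contributed (α_post−α_prior, β_post−β_prior) successes and failures.
Total across both batches: 23−3=20 passes, 27−11=16 failures.
Subtract the first batch: 20−10=10 passes and 16−3=13 failures.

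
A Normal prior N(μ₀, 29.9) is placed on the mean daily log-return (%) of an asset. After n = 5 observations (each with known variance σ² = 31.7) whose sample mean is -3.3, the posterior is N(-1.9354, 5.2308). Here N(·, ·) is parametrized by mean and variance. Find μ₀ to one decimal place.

With known observation variance, the Normal–Normal posterior has precision τ_n = τ₀ + n/σ² and mean μ_n = (τ₀μ₀ + (n/σ²)x̄)/τ_n.
Here τ₀ = 1/29.9 = 0.033445 and τ_data = 5/31.7 = 0.157729, so τ_n = 0.191174.
Rearranging for μ₀: μ₀ = (μ_n·τ_n − τ_data·x̄)/τ₀ = (-1.9354·0.191174 − 0.157729·-3.3) / 0.033445 = 0.150508/0.033445 ≈ 4.5.

μ₀ = 4.5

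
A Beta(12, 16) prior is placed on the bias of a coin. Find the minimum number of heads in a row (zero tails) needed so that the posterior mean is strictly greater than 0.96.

k = 373

After k heads and 0 tails the posterior is Beta(12+k, 16), with mean (12+k)/(12+16+k).
Set (12+k)/(28+k) > 0.96 and solve: k > (0.96·28 − 12)/(1 − 0.96) = 372.000.
The smallest integer exceeding 372.000 is 373.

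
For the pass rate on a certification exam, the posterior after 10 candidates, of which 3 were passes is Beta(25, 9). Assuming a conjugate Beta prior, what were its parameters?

Beta(22, 2)

Under Beta–binomial conjugacy the posterior parameters are (a+s, b+f).
So a = 25 − 3 = 22 and b = 9 − 7 = 2.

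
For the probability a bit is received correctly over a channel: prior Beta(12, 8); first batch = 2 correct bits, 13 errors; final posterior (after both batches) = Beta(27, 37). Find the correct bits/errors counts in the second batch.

13 correct bits and 16 errors

Because Beta–binomial updating is additive in the counts, the combined data contributed (α_post−α_prior, β_post−β_prior) successes and failures.
Total across both batches: 27−12=15 correct bits, 37−8=29 errors.
Subtract the first batch: 15−2=13 correct bits and 29−13=16 errors.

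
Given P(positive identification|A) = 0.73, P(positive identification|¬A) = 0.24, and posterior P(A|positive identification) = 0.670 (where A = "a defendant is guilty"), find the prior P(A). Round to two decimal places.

P(A) = 0.40

In odds form, posterior odds = prior odds × likelihood ratio, so prior odds = posterior odds ÷ LR.
Posterior odds = 0.670/(1−0.670) = 2.0303. LR = 0.73/0.24 = 3.0417.
Prior odds = 2.0303/3.0417 = 0.6675, so P(A) = 0.6675/(1+0.6675) ≈ 0.40.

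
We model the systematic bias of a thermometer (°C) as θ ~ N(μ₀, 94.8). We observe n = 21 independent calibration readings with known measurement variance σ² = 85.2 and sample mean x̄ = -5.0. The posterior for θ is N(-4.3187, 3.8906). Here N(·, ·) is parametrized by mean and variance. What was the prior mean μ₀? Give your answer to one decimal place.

μ₀ = 11.6

With known observation variance, the Normal–Normal posterior has precision τ_n = τ₀ + n/σ² and mean μ_n = (τ₀μ₀ + (n/σ²)x̄)/τ_n.
Here τ₀ = 1/94.8 = 0.010549 and τ_data = 21/85.2 = 0.246479, so τ_n = 0.257028.
Rearranging for μ₀: μ₀ = (μ_n·τ_n − τ_data·x̄)/τ₀ = (-4.3187·0.257028 − 0.246479·-5.0) / 0.010549 = 0.122368/0.010549 ≈ 11.6.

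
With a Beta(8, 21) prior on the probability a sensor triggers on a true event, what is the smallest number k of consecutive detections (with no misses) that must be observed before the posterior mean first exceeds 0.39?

k = 6

After k detections and 0 misses the posterior is Beta(8+k, 21), with mean (8+k)/(8+21+k).
Set (8+k)/(29+k) > 0.39 and solve: k > (0.39·29 − 8)/(1 − 0.39) = 5.426.
The smallest integer exceeding 5.426 is 6, and checking k=6: (14)/(35) = 0.4000 > 0.39.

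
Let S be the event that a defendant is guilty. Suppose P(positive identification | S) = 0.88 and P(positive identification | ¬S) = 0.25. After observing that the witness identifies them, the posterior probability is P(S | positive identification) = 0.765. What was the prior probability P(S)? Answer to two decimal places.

P(S) = 0.48

In odds form, posterior odds = prior odds × likelihood ratio, so prior odds = posterior odds ÷ LR.
Posterior odds = 0.765/(1−0.765) = 3.2553. LR = 0.88/0.25 = 3.5200.
Prior odds = 3.2553/3.5200 = 0.9248, so P(S) = 0.9248/(1+0.9248) ≈ 0.48.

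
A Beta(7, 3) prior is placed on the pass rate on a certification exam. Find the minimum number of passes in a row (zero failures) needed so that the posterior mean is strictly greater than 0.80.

After k passes and 0 failures the posterior is Beta(7+k, 3), with mean (7+k)/(7+3+k).
Set (7+k)/(10+k) > 0.80 and solve: k > (0.80·10 − 7)/(1 − 0.80) = 5.000.
The smallest integer exceeding 5.000 is 6.

k = 6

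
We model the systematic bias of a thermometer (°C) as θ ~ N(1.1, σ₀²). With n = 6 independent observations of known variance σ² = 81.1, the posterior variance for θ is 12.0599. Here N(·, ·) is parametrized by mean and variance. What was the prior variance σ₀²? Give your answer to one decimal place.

Posterior precision equals prior precision plus data precision: 1/σ_n² = 1/σ₀² + n/σ².
So 1/σ₀² = 1/12.0599 − 6/81.1 = 0.082919 − 0.073983 = 0.008936.
Hence σ₀² = 1/0.008936 ≈ 111.9.

σ₀² = 111.9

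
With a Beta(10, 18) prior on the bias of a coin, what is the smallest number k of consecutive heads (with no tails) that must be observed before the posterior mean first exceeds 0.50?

k = 9

After k heads and 0 tails the posterior is Beta(10+k, 18), with mean (10+k)/(10+18+k).
Set (10+k)/(28+k) > 0.50 and solve: k > (0.50·28 − 10)/(1 − 0.50) = 8.000.
The smallest integer exceeding 8.000 is 9.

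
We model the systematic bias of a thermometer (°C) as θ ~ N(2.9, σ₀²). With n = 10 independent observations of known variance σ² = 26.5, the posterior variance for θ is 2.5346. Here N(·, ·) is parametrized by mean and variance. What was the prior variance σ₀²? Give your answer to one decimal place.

For the Normal–Normal model with known σ², precisions add: τ_n = τ₀ + n/σ².
So 1/σ₀² = 1/2.5346 − 10/26.5 = 0.394540 − 0.377358 = 0.017182.
Hence σ₀² = 1/0.017182 ≈ 58.2.

σ₀² = 58.2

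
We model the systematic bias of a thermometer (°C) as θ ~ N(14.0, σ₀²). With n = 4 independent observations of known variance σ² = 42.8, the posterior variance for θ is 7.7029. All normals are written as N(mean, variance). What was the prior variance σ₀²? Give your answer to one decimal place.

σ₀² = 27.5

Posterior precision equals prior precision plus data precision: 1/σ_n² = 1/σ₀² + n/σ².
So 1/σ₀² = 1/7.7029 − 4/42.8 = 0.129821 − 0.093458 = 0.036363.
Hence σ₀² = 1/0.036363 ≈ 27.5.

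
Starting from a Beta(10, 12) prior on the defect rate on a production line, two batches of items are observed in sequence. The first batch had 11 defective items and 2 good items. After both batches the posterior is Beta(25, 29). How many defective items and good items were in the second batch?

Sequential conjugate updates are equivalent to a single update on the pooled data, so total successes = posterior α − prior α and total failures = posterior β − prior β.
Total across both batches: 25−10=15 defective items, 29−12=17 good items.
Subtract the first batch: 15−11=4 defective items and 17−2=15 good items.

4 defective items and 15 good items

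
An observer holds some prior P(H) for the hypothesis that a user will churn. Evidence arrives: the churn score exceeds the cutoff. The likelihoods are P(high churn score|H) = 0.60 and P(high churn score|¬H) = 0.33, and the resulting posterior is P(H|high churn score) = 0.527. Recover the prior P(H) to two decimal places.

Bayes' rule in odds form gives O(H|E) = O(H)·[P(E|H)/P(E|¬H)], hence O(H) = O(H|E)/LR.
Posterior odds = 0.527/(1−0.527) = 1.1142. LR = 0.60/0.33 = 1.8182.
Prior odds = 1.1142/1.8182 = 0.6128, so P(H) = 0.6128/(1+0.6128) ≈ 0.38.

P(H) = 0.38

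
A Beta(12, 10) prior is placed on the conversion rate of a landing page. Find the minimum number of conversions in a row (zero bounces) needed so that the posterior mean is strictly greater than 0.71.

After k conversions and 0 bounces the posterior is Beta(12+k, 10), with mean (12+k)/(12+10+k).
Set (12+k)/(22+k) > 0.71 and solve: k > (0.71·22 − 12)/(1 − 0.71) = 12.483.
The smallest integer exceeding 12.483 is 13, and checking k=13: (25)/(35) = 0.7143 > 0.71.

k = 13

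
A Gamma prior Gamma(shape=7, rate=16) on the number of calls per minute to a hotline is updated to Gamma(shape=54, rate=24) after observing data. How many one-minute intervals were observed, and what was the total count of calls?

n = 8 one-minute intervals with total 47 calls

A Gamma(α, β) prior (rate parametrization) on a Poisson rate with n observations summing to S gives posterior Gamma(α+S, β+n).
Matching: Σxᵢ = 54 − 7 = 47 and n = 24 − 16 = 8.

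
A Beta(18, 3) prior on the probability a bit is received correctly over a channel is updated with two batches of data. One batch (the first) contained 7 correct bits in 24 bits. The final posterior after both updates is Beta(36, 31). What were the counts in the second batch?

Sequential conjugate updates are equivalent to a single update on the pooled data, so total successes = posterior α − prior α and total failures = posterior β − prior β.
Total across both batches: 36−18=18 correct bits, 31−3=28 errors.
Subtract the first batch: 18−7=11 correct bits and 28−17=11 errors.

11 correct bits and 11 errors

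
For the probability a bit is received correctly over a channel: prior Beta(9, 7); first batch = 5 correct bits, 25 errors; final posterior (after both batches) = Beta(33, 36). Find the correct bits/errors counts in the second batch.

19 correct bits and 4 errors

Because Beta–binomial updating is additive in the counts, the combined data contributed (α_post−α_prior, β_post−β_prior) successes and failures.
Total across both batches: 33−9=24 correct bits, 36−7=29 errors.
Subtract the first batch: 24−5=19 correct bits and 29−25=4 errors.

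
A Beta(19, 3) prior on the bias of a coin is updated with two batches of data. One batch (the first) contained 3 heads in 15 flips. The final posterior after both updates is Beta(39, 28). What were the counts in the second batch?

Sequential conjugate updates are equivalent to a single update on the pooled data, so total successes = posterior α − prior α and total failures = posterior β − prior β.
Total across both batches: 39−19=20 heads, 28−3=25 tails.
Subtract the first batch: 20−3=17 heads and 25−12=13 tails.

17 heads and 13 tails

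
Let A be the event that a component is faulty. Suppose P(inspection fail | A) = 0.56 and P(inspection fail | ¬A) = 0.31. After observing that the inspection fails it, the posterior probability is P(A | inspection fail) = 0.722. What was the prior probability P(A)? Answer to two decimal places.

Bayes' rule in odds form gives O(A|E) = O(A)·[P(E|A)/P(E|¬A)], hence O(A) = O(A|E)/LR.
Posterior odds = 0.722/(1−0.722) = 2.5971. LR = 0.56/0.31 = 1.8065.
Prior odds = 2.5971/1.8065 = 1.4376, so P(A) = 1.4376/(1+1.4376) ≈ 0.59.

P(A) = 0.59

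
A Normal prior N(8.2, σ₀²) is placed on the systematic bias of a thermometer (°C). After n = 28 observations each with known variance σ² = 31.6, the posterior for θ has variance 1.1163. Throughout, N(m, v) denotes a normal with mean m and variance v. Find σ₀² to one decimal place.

Posterior precision equals prior precision plus data precision: 1/σ_n² = 1/σ₀² + n/σ².
So 1/σ₀² = 1/1.1163 − 28/31.6 = 0.895817 − 0.886076 = 0.009741.
Hence σ₀² = 1/0.009741 ≈ 102.7.

σ₀² = 102.7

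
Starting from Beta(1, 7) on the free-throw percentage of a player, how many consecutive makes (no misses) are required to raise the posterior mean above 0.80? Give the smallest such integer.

k = 28

After k makes and 0 misses the posterior is Beta(1+k, 7), with mean (1+k)/(1+7+k).
Set (1+k)/(8+k) > 0.80 and solve: k > (0.80·8 − 1)/(1 − 0.80) = 27.000.
The smallest integer exceeding 27.000 is 28, and checking k=28: (29)/(36) = 0.8056 > 0.80.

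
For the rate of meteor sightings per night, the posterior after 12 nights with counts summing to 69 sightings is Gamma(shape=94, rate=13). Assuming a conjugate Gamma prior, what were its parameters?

Gamma(shape=25, rate=1)

A Gamma(α, β) prior (rate parametrization) on a Poisson rate with n observations summing to S gives posterior Gamma(α+S, β+n).
So α = 94 − 69 = 25 and β = 13 − 12 = 1.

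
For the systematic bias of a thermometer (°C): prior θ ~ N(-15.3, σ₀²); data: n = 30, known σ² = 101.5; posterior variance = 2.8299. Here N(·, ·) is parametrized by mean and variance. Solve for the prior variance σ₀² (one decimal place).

σ₀² = 17.3

For the Normal–Normal model with known σ², precisions add: τ_n = τ₀ + n/σ².
So 1/σ₀² = 1/2.8299 − 30/101.5 = 0.353369 − 0.295567 = 0.057802.
Hence σ₀² = 1/0.057802 ≈ 17.3.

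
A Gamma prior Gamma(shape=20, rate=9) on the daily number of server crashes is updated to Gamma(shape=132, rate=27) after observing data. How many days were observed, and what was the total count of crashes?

n = 18 days with total 112 crashes

Gamma–Poisson conjugacy: posterior shape = α + Σxᵢ, posterior rate = β + n.
Matching: Σxᵢ = 132 − 20 = 112 and n = 27 − 9 = 18.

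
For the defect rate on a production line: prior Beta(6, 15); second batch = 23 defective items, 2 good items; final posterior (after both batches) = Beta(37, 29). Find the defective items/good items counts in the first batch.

8 defective items and 12 good items

Because Beta–binomial updating is additive in the counts, the combined data contributed (α_post−α_prior, β_post−β_prior) successes and failures.
Total across both batches: 37−6=31 defective items, 29−15=14 good items.
Subtract the second batch: 31−23=8 defective items and 14−2=12 good items.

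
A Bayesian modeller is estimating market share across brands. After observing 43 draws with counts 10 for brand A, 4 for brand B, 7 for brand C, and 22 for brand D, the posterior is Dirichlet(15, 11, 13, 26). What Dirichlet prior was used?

For a Dirichlet(α) prior with multinomial counts c, the posterior is Dirichlet(α + c) componentwise.
Subtract each count from the matching posterior parameter: 15−10=5, 11−4=7, 13−7=6, 26−22=4.

Dirichlet(5, 7, 6, 4)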